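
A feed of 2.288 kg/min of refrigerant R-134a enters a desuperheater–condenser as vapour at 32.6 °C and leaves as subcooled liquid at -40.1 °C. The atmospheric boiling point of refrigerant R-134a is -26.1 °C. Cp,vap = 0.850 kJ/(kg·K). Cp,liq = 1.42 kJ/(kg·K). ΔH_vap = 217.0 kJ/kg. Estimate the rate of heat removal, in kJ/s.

vapour 32.6→-26.1 °C: -49.895 kJ/kg
condensation at -26.1 °C: -217 kJ/kg
liquid -26.1→-40.1 °C: -19.88 kJ/kg
Δh = -49.895 + -217 + -19.88 = -286.77 kJ/kg
Q = ṁ·Δh = 2.288 kg/min × -286.77 kJ/kg = -656.14 kJ/min
|Q| = 10.936 kW

Q_c = 10.9 kJ/s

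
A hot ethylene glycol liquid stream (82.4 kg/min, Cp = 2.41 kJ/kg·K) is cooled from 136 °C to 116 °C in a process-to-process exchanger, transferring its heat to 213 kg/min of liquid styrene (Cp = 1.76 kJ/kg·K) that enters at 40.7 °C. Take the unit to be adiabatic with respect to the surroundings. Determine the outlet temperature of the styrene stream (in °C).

Heat released by hot stream: Q = 82.4 × 2.41 × (136 − 116) = 3971.7 kJ/min
Energy balance on cold side (adiabatic exchanger): Q = ṁ_c·Cp_c·(T_c,out − T_c,in)
T_c,out = 40.7 + 3971.7/(213 × 1.76) = 51.295 °C

T_c,out = 51.3 °C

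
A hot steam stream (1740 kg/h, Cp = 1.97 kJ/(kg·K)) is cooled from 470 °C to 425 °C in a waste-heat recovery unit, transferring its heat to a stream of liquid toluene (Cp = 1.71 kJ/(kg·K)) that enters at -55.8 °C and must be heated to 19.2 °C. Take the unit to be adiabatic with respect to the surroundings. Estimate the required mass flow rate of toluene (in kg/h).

Heat released by hot stream: Q = 1740 × 1.97 × (470 − 425) = 154250 kJ/h
Energy balance on cold side (adiabatic exchanger): Q = ṁ_c·Cp_c·(T_c,out − T_c,in)
ṁ_c = 154250 / [1.71 × (19.2 − -55.8)] = 1202.7 kg/h

ṁ_c = 1200 kg/h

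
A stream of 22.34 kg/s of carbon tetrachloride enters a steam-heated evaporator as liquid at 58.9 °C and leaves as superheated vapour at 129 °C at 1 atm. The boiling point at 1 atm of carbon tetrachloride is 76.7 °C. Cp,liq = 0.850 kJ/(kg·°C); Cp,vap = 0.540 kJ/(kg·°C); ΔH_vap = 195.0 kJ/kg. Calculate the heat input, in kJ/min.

Q = 320000 kJ/min

liquid 58.9→76.7 °C: 15.13 kJ/kg
vaporisation at 76.7 °C: 195 kJ/kg
vapour 76.7→129 °C: 28.242 kJ/kg
Δh = 15.13 + 195 + 28.242 = 238.37 kJ/kg
Q = ṁ·Δh = 22.34 kg/s × 238.37 kJ/kg = 5325.2 kJ/s
|Q| = 5325.2 kW = 319510 kJ/min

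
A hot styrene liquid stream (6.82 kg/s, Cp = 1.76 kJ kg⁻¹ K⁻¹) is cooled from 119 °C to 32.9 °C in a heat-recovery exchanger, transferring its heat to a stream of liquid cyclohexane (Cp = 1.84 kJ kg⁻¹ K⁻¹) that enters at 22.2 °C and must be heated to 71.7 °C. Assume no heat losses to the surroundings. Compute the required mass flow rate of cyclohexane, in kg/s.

ṁ_c = 11.3 kg/s

Heat released by hot stream: Q = 6.82 × 1.76 × (119 − 32.9) = 1033.5 kJ/s
Energy balance on cold side (adiabatic exchanger): Q = ṁ_c·Cp_c·(T_c,out − T_c,in)
ṁ_c = 1033.5 / [1.84 × (71.7 − 22.2)] = 11.347 kg/s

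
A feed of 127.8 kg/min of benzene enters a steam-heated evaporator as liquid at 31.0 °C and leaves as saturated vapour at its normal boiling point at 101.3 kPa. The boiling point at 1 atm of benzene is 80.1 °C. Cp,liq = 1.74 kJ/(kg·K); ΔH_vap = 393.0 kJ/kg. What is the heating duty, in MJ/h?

liquid 31.0→80.1 °C: 85.434 kJ/kg
vaporisation at 80.1 °C: 393 kJ/kg
Δh = 85.434 + 393 = 478.43 kJ/kg
Q = ṁ·Δh = 127.8 kg/min × 478.43 kJ/kg = 61144 kJ/min
|Q| = 1019.1 kW = 3668.6 MJ/h

Q = 3670 MJ/h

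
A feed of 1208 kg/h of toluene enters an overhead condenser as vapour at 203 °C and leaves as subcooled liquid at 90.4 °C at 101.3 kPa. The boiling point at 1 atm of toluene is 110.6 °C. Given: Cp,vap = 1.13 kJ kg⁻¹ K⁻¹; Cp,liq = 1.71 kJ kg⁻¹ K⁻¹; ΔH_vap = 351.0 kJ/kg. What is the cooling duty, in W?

Q_c = 164000 W

vapour 203→110.6 °C: -104.41 kJ/kg
condensation at 110.6 °C: -351 kJ/kg
liquid 110.6→90.4 °C: -34.542 kJ/kg
Δh = -104.41 + -351 + -34.542 = -489.95 kJ/kg
Q = ṁ·Δh = 1208 kg/h × -489.95 kJ/kg = -591860 kJ/h
|Q| = 164.41 kW = 164410 W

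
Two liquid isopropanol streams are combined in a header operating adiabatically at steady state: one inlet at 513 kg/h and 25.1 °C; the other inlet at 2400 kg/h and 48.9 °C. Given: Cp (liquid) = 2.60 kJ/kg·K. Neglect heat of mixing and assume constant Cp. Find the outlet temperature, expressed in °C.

Energy balance with Q = 0: Σ ṁᵢCp,ᵢ(T_out − Tᵢ) = 0
Σ ṁᵢCp,ᵢTᵢ = 513×2.60×25.1 + 2400×2.60×48.9 = 338610
Σ ṁᵢCp,ᵢ = 513×2.60 + 2400×2.60 = 7573.8
T_out = 338610 / 7573.8 = 44.709 °C

T_out = 44.7 °C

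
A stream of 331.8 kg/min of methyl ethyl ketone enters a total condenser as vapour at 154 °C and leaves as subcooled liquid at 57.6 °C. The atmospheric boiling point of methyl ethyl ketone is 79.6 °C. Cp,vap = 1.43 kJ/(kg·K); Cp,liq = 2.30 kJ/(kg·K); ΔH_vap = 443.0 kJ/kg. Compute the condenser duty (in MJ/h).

Q_c = 11900 MJ/h

vapour 154→79.6 °C: -106.39 kJ/kg
condensation at 79.6 °C: -443 kJ/kg
liquid 79.6→57.6 °C: -50.6 kJ/kg
Δh = -106.39 + -443 + -50.6 = -599.99 kJ/kg
Q = ṁ·Δh = 331.8 kg/min × -599.99 kJ/kg = -199080 kJ/min
|Q| = 3318 kW = 11945 MJ/h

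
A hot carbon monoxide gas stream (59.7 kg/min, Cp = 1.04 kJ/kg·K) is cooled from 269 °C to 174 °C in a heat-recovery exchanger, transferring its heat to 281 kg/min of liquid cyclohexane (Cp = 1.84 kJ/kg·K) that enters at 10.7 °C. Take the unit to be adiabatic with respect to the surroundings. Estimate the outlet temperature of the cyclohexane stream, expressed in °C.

T_c,out = 22.1 °C

Heat released by hot stream: Q = 59.7 × 1.04 × (269 − 174) = 5898.4 kJ/min
Energy balance on cold side (adiabatic exchanger): Q = ṁ_c·Cp_c·(T_c,out − T_c,in)
T_c,out = 10.7 + 5898.4/(281 × 1.84) = 22.108 °C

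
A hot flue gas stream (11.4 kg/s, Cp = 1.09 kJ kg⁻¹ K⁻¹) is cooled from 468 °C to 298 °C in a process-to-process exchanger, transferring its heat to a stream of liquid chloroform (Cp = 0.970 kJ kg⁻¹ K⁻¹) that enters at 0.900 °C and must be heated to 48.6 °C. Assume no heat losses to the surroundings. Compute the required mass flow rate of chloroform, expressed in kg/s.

ṁ_c = 45.7 kg/s

Heat released by hot stream: Q = 11.4 × 1.09 × (468 − 298) = 2112.4 kJ/s
Energy balance on cold side (adiabatic exchanger): Q = ṁ_c·Cp_c·(T_c,out − T_c,in)
ṁ_c = 2112.4 / [0.970 × (48.6 − 0.900)] = 45.655 kg/s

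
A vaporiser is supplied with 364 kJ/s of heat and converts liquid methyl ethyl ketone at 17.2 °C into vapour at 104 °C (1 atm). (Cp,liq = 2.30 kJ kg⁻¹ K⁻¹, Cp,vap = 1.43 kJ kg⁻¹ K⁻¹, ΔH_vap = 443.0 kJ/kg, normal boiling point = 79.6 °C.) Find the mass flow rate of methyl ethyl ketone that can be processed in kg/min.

Δh = 2.30×(79.6−17.2) + 443.0 + 1.43×(104−79.6) = 621.41 kJ/kg
Q = 364 kJ/s = 364 kJ/s = 21840 kJ/min
ṁ = Q/Δh = 21840 / 621.41 = 35.146 kg/min

ṁ = 35.1 kg/min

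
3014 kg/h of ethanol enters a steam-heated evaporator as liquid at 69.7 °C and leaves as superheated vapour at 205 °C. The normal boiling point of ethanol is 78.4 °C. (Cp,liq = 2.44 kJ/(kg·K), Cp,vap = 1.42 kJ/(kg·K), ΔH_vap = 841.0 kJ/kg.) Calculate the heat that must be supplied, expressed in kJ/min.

Q = 52300 kJ/min

liquid 69.7→78.4 °C: 21.228 kJ/kg
vaporisation at 78.4 °C: 841 kJ/kg
vapour 78.4→205 °C: 179.77 kJ/kg
Δh = 21.228 + 841 + 179.77 = 1042 kJ/kg
Q = ṁ·Δh = 3014 kg/h × 1042 kJ/kg = 3.1406e+06 kJ/h
|Q| = 872.39 kW = 52343 kJ/min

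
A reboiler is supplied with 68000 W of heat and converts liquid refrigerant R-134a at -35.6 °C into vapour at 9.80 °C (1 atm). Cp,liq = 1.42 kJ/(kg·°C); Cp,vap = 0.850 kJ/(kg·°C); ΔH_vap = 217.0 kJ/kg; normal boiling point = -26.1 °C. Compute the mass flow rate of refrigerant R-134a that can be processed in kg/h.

ṁ = 938 kg/h

Δh = 1.42×(-26.1−-35.6) + 217.0 + 0.850×(9.80−-26.1) = 261 kJ/kg
Q = 68000 W = 68 kJ/s = 244800 kJ/h
ṁ = Q/Δh = 244800 / 261 = 937.91 kg/h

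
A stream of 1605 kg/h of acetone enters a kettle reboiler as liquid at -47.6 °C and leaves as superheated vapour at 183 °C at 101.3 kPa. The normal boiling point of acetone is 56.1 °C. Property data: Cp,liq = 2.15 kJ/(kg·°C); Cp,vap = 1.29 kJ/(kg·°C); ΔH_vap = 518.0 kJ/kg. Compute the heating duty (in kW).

liquid -47.6→56.1 °C: 222.95 kJ/kg
vaporisation at 56.1 °C: 518 kJ/kg
vapour 56.1→183 °C: 163.7 kJ/kg
Δh = 222.95 + 518 + 163.7 = 904.66 kJ/kg
Q = ṁ·Δh = 1605 kg/h × 904.66 kJ/kg = 1.452e+06 kJ/h
|Q| = 403.33 kW

Q = 403 kW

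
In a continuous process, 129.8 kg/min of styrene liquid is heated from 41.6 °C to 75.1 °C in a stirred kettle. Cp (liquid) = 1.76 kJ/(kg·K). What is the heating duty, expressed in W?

Q = 128000 W

Q = ṁ·Cp·ΔT = 129.8 × 1.76 × (75.1 − 41.6) = 7653 kJ/min
Converting: 7653 / 60 s = 127.55 kW
Heating duty = 127550 W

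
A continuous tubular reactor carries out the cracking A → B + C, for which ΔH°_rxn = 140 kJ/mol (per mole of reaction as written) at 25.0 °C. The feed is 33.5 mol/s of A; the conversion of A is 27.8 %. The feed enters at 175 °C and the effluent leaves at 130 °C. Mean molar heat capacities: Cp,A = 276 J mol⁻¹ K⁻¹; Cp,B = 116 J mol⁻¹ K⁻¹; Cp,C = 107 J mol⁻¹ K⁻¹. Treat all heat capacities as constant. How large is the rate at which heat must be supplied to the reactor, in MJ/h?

Q_in = 3010 MJ/h

Extent of reaction ξ = 0.278 × 33.5 = 9.313 mol/s
Reaction term: ξ·ΔH°_rxn = 9.313 × 140 = 1303.8 kJ/s
Sensible, feed 175→25 °C: -1386.9 kJ/s
Outlet flows (mol/s): A 24.187, B 9.313, C 9.313
Sensible, products 25→130 °C: 919 kJ/s
Q = ΔH = 835.92 kJ/s = 835.92 kW
Heat supplied = 3009.3 MJ/h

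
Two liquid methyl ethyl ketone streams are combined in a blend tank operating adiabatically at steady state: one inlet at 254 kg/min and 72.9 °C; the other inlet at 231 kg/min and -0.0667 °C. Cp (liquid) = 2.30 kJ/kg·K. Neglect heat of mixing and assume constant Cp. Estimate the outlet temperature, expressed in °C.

T_out = 38.1 °C

Adiabatic, steady state ⇒ Σ ṁᵢCp,ᵢ(T_out − Tᵢ) = 0
T_out = Σ ṁᵢCp,ᵢTᵢ / Σ ṁᵢCp,ᵢ
      = 42553 / 1115.5 = 38.147 °C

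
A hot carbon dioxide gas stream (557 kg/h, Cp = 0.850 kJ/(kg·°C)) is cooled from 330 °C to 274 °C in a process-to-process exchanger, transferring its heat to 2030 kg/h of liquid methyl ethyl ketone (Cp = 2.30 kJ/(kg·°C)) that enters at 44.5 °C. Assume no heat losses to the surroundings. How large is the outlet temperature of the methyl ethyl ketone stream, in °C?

Heat released by hot stream: Q = 557 × 0.850 × (330 − 274) = 26513 kJ/h
Energy balance on cold side (adiabatic exchanger): Q = ṁ_c·Cp_c·(T_c,out − T_c,in)
T_c,out = 44.5 + 26513/(2030 × 2.30) = 50.179 °C

T_c,out = 50.2 °C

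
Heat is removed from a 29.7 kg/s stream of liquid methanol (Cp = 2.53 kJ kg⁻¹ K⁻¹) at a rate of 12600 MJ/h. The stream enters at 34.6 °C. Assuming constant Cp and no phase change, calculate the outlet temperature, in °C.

Q = 12600 MJ/h = 3500 kJ/s
ΔT = Q/(ṁ·Cp) = 3500/(29.7×2.53) = 46.579 K
T_out = 34.6 − 46.579 = -11.979 °C

T_out = -12.0 °C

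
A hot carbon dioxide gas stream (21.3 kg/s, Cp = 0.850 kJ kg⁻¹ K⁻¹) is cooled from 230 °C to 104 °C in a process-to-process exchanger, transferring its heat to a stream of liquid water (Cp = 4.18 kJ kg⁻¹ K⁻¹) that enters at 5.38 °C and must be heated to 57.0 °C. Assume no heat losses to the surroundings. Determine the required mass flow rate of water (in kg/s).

Heat released by hot stream: Q = 21.3 × 0.850 × (230 − 104) = 2281.2 kJ/s
Energy balance on cold side (adiabatic exchanger): Q = ṁ_c·Cp_c·(T_c,out − T_c,in)
ṁ_c = 2281.2 / [4.18 × (57.0 − 5.38)] = 10.572 kg/s

ṁ_c = 10.6 kg/s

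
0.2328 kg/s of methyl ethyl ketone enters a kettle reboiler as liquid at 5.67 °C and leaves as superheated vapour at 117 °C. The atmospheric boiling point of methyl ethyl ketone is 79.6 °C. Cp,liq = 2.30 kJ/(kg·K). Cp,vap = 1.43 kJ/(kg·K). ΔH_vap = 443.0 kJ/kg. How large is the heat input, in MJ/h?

liquid 5.67→79.6 °C: 170.04 kJ/kg
vaporisation at 79.6 °C: 443 kJ/kg
vapour 79.6→117 °C: 53.482 kJ/kg
Δh = 170.04 + 443 + 53.482 = 666.52 kJ/kg
Q = ṁ·Δh = 0.2328 kg/s × 666.52 kJ/kg = 155.17 kJ/s
|Q| = 155.17 kW = 558.6 MJ/h

Q = 559 MJ/h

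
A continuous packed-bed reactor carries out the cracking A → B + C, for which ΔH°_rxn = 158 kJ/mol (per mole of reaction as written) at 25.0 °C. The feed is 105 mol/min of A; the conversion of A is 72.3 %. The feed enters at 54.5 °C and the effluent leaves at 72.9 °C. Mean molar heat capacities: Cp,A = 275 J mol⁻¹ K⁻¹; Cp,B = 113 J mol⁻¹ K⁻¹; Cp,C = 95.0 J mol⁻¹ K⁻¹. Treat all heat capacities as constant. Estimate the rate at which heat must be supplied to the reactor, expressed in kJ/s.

Extent of reaction ξ = 0.723 × 105 = 75.915 mol/min
Reaction term: ξ·ΔH°_rxn = 75.915 × 158 = 11995 kJ/min
Sensible, feed 54.5→25 °C: -851.81 kJ/min
Outlet flows (mol/min): A 29.085, B 75.915, C 75.915
Sensible, products 25→72.9 °C: 1139.5 kJ/min
Q = ΔH = 12282 kJ/min = 204.7 kW
Heat supplied = 204.7 kJ/s

Q_in = 205 kJ/s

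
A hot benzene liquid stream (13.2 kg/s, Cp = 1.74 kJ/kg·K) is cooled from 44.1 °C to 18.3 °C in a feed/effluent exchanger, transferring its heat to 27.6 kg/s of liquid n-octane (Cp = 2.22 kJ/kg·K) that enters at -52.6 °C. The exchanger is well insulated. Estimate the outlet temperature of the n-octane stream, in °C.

Heat released by hot stream: Q = 13.2 × 1.74 × (44.1 − 18.3) = 592.57 kJ/s
Energy balance on cold side (adiabatic exchanger): Q = ṁ_c·Cp_c·(T_c,out − T_c,in)
T_c,out = -52.6 + 592.57/(27.6 × 2.22) = -42.929 °C

T_c,out = -42.9 °C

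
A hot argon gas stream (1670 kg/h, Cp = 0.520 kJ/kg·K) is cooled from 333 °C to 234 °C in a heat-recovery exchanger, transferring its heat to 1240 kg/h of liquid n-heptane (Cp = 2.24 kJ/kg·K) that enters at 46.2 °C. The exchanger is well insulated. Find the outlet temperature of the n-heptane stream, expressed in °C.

Heat released by hot stream: Q = 1670 × 0.520 × (333 − 234) = 85972 kJ/h
Energy balance on cold side (adiabatic exchanger): Q = ṁ_c·Cp_c·(T_c,out − T_c,in)
T_c,out = 46.2 + 85972/(1240 × 2.24) = 77.152 °C

T_c,out = 77.2 °C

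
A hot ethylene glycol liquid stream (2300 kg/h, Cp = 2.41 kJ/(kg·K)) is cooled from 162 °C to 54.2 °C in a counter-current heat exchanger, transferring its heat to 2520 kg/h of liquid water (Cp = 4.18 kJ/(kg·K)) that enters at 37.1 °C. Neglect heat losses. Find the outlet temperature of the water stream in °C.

Heat released by hot stream: Q = 2300 × 2.41 × (162 − 54.2) = 597540 kJ/h
Energy balance on cold side (adiabatic exchanger): Q = ṁ_c·Cp_c·(T_c,out − T_c,in)
T_c,out = 37.1 + 597540/(2520 × 4.18) = 93.827 °C

T_c,out = 93.8 °C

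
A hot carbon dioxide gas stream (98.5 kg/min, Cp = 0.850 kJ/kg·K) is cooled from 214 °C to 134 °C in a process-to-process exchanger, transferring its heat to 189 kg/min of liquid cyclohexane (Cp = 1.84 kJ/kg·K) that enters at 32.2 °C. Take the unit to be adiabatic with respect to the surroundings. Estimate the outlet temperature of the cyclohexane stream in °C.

Heat released by hot stream: Q = 98.5 × 0.850 × (214 − 134) = 6698 kJ/min
Energy balance on cold side (adiabatic exchanger): Q = ṁ_c·Cp_c·(T_c,out − T_c,in)
T_c,out = 32.2 + 6698/(189 × 1.84) = 51.46 °C

T_c,out = 51.5 °C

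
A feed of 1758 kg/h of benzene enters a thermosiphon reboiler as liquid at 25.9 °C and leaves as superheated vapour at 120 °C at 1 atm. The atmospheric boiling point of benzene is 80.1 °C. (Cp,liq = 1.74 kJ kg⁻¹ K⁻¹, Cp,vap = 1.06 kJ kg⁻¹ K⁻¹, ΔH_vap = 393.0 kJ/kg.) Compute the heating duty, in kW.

liquid 25.9→80.1 °C: 94.308 kJ/kg
vaporisation at 80.1 °C: 393 kJ/kg
vapour 80.1→120 °C: 42.294 kJ/kg
Δh = 94.308 + 393 + 42.294 = 529.6 kJ/kg
Q = ṁ·Δh = 1758 kg/h × 529.6 kJ/kg = 931040 kJ/h
|Q| = 258.62 kW

Q = 259 kW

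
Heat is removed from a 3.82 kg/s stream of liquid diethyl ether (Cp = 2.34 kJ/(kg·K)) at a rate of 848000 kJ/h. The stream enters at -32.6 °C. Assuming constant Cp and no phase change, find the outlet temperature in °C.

T_out = -59.0 °C

Q = 848000 kJ/h = 235.56 kJ/s
ΔT = Q/(ṁ·Cp) = 235.56/(3.82×2.34) = 26.352 K
T_out = -32.6 − 26.352 = -58.952 °C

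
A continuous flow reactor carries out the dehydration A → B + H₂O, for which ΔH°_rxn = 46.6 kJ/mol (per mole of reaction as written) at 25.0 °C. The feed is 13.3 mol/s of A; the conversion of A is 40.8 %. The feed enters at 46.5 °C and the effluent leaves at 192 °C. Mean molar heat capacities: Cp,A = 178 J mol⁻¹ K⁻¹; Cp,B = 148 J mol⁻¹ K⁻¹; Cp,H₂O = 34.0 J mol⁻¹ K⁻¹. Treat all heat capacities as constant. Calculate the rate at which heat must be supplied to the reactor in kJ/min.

Extent of reaction ξ = 0.408 × 13.3 = 5.4264 mol/s
Reaction term: ξ·ΔH°_rxn = 5.4264 × 46.6 = 252.87 kJ/s
Sensible, feed 46.5→25 °C: -50.899 kJ/s
Outlet flows (mol/s): A 7.8736, B 5.4264, H₂O 5.4264
Sensible, products 25→192 °C: 398.98 kJ/s
Q = ΔH = 600.95 kJ/s = 600.95 kW
Heat supplied = 36057 kJ/min

Q_in = 36100 kJ/min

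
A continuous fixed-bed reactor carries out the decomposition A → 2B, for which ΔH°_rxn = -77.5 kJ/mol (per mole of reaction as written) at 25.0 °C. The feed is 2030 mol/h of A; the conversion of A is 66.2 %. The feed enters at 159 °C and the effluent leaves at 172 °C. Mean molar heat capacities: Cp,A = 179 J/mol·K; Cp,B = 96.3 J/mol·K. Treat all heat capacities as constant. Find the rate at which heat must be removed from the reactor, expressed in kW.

Q_out = 26.9 kW

Extent of reaction ξ = 0.662 × 2030 = 1343.9 mol/h
Reaction term: ξ·ΔH°_rxn = 1343.9 × -77.5 = -104150 kJ/h
Sensible, feed 159→25 °C: -48692 kJ/h
Outlet flows (mol/h): A 686.14, B 2687.7
Sensible, products 25→172 °C: 56102 kJ/h
Q = ΔH = -96739 kJ/h = -26.872 kW
Heat removed = 26.872 kW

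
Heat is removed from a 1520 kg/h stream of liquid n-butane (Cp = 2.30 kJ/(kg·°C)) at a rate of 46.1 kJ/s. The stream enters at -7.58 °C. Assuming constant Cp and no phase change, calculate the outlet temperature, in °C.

Q = 46.1 kJ/s = 165960 kJ/h
ΔT = Q/(ṁ·Cp) = 165960/(1520×2.30) = 47.471 K
T_out = -7.58 − 47.471 = -55.051 °C

T_out = -55.1 °C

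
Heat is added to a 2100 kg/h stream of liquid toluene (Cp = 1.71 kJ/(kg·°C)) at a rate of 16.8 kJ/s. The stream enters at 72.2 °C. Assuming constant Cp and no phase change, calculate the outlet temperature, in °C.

Q = 16.8 kJ/s = 60480 kJ/h
ΔT = Q/(ṁ·Cp) = 60480/(2100×1.71) = 16.842 K
T_out = 72.2 + 16.842 = 89.042 °C

T_out = 89.0 °C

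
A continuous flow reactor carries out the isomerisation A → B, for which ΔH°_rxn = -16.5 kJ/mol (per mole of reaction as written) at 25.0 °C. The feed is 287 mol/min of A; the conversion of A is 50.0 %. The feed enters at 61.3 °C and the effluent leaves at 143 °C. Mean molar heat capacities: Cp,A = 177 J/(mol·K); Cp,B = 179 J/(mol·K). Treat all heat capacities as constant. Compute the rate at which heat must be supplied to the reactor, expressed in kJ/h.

Extent of reaction ξ = 0.500 × 287 = 143.5 mol/min
Reaction term: ξ·ΔH°_rxn = 143.5 × -16.5 = -2367.8 kJ/min
Sensible, feed 61.3→25 °C: -1844 kJ/min
Outlet flows (mol/min): A 143.5, B 143.5
Sensible, products 25→143 °C: 6028.1 kJ/min
Q = ΔH = 1816.4 kJ/min = 30.273 kW
Heat supplied = 108980 kJ/h

Q_in = 109000 kJ/h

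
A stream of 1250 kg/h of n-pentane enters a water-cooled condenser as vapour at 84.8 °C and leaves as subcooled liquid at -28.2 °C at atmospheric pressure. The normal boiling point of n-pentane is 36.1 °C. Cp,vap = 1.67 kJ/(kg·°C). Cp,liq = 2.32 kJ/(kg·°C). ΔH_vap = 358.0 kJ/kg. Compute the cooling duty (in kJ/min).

vapour 84.8→36.1 °C: -81.329 kJ/kg
condensation at 36.1 °C: -358 kJ/kg
liquid 36.1→-28.2 °C: -149.18 kJ/kg
Δh = -81.329 + -358 + -149.18 = -588.5 kJ/kg
Q = ṁ·Δh = 1250 kg/h × -588.5 kJ/kg = -735630 kJ/h
|Q| = 204.34 kW = 12261 kJ/min

Q_c = 12300 kJ/min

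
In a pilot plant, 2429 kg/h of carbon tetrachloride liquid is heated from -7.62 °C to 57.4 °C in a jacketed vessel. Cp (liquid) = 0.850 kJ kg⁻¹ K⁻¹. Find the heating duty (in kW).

Q = 37.3 kW

Q = ṁ·Cp·ΔT = 2429 × 0.850 × (57.4 − -7.62) = 134240 kJ/h
Converting: 134240 / 3600 s = 37.29 kW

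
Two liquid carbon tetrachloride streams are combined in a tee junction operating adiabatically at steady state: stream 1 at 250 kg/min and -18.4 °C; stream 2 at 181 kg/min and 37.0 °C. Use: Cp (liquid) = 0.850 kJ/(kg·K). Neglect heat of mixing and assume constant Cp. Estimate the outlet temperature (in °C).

No heat crosses the boundary, so H_out = H_in.
Σ ṁᵢCp,ᵢTᵢ = 250×0.850×-18.4 + 181×0.850×37.0 = 1782.5
Σ ṁᵢCp,ᵢ = 250×0.850 + 181×0.850 = 366.35
T_out = 1782.5 / 366.35 = 4.8654 °C

T_out = 4.87 °C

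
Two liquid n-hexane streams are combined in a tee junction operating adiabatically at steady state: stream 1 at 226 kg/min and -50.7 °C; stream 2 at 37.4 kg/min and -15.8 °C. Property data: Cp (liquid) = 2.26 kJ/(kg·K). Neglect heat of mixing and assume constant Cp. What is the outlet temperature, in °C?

No heat crosses the boundary, so H_out = H_in.
Σ ṁᵢCp,ᵢTᵢ = 226×2.26×-50.7 + 37.4×2.26×-15.8 = -27231
Σ ṁᵢCp,ᵢ = 226×2.26 + 37.4×2.26 = 595.28
T_out = -27231 / 595.28 = -45.745 °C

T_out = -45.7 °C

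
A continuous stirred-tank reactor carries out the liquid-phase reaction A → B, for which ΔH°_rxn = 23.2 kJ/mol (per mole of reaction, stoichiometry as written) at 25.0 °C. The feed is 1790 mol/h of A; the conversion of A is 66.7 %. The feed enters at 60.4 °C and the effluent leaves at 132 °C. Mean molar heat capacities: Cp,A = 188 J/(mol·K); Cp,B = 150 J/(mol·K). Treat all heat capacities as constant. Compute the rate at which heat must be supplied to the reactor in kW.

Extent of reaction ξ = 0.667 × 1790 = 1193.9 mol/h
Reaction term: ξ·ΔH°_rxn = 1193.9 × 23.2 = 27699 kJ/h
Sensible, feed 60.4→25 °C: -11913 kJ/h
Outlet flows (mol/h): A 596.07, B 1193.9
Sensible, products 25→132 °C: 31153 kJ/h
Q = ΔH = 46939 kJ/h = 13.039 kW
Heat supplied = 13.039 kW

Q_in = 13.0 kW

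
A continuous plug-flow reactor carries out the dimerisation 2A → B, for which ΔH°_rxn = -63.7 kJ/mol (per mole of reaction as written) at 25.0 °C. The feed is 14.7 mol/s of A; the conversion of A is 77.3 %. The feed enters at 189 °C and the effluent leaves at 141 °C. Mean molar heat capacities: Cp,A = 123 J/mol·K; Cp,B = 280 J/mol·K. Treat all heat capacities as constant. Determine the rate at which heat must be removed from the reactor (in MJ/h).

Extent of reaction ξ = 0.773 × 14.7 / 2 = 5.6815 mol/s
Reaction term: ξ·ΔH°_rxn = 5.6815 × -63.7 = -361.91 kJ/s
Sensible, feed 189→25 °C: -296.53 kJ/s
Outlet flows (mol/s): A 3.3369, B 5.6815
Sensible, products 25→141 °C: 232.15 kJ/s
Q = ΔH = -426.3 kJ/s = -426.3 kW
Heat removed = 1534.7 MJ/h

Q_out = 1530 MJ/h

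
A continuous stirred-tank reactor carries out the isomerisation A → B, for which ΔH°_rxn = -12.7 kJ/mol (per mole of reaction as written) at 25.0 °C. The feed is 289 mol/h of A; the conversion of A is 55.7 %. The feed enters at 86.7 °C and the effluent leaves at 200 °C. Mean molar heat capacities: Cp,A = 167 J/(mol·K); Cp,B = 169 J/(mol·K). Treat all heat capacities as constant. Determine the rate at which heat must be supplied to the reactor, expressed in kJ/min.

Q_in = 58.0 kJ/min

Extent of reaction ξ = 0.557 × 289 = 160.97 mol/h
Reaction term: ξ·ΔH°_rxn = 160.97 × -12.7 = -2044.4 kJ/h
Sensible, feed 86.7→25 °C: -2977.8 kJ/h
Outlet flows (mol/h): A 128.03, B 160.97
Sensible, products 25→200 °C: 8502.4 kJ/h
Q = ΔH = 3480.2 kJ/h = 0.96672 kW
Heat supplied = 58.003 kJ/min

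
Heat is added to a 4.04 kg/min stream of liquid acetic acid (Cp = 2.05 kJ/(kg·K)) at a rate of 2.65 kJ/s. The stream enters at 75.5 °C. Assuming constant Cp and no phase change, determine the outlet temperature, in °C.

Q = 2.65 kJ/s = 159 kJ/min
ΔT = Q/(ṁ·Cp) = 159/(4.04×2.05) = 19.198 K
T_out = 75.5 + 19.198 = 94.698 °C

T_out = 94.7 °C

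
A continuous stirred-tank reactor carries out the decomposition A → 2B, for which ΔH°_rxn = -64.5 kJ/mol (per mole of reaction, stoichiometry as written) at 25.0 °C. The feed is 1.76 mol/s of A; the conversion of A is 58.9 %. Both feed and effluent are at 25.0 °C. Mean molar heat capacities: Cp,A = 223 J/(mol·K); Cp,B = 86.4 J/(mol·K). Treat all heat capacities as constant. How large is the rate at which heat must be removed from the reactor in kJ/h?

Extent of reaction ξ = 0.589 × 1.76 = 1.0366 mol/s
Reaction term: ξ·ΔH°_rxn = 1.0366 × -64.5 = -66.863 kJ/s
Q = ΔH = -66.863 kJ/s = -66.863 kW
Heat removed = 240710 kJ/h

Q_out = 241000 kJ/h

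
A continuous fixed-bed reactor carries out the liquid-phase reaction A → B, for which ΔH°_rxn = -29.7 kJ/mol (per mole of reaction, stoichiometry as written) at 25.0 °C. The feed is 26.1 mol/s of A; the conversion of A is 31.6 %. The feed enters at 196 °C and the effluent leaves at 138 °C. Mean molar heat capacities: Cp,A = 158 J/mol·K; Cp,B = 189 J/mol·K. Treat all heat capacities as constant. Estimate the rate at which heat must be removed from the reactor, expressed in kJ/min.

Extent of reaction ξ = 0.316 × 26.1 = 8.2476 mol/s
Reaction term: ξ·ΔH°_rxn = 8.2476 × -29.7 = -244.95 kJ/s
Sensible, feed 196→25 °C: -705.17 kJ/s
Outlet flows (mol/s): A 17.852, B 8.2476
Sensible, products 25→138 °C: 494.88 kJ/s
Q = ΔH = -455.24 kJ/s = -455.24 kW
Heat removed = 27315 kJ/min

Q_out = 27300 kJ/min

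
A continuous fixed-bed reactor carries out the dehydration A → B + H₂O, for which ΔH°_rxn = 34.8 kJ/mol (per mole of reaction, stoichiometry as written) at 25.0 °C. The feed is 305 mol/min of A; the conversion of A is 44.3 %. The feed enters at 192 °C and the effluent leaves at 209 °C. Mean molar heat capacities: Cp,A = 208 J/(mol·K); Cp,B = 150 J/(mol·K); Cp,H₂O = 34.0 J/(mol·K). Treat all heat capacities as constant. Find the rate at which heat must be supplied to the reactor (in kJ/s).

Q_in = 86.4 kJ/s

Extent of reaction ξ = 0.443 × 305 = 135.12 mol/min
Reaction term: ξ·ΔH°_rxn = 135.12 × 34.8 = 4702 kJ/min
Sensible, feed 192→25 °C: -10594 kJ/min
Outlet flows (mol/min): A 169.88, B 135.12, H₂O 135.12
Sensible, products 25→209 °C: 11076 kJ/min
Q = ΔH = 5183.8 kJ/min = 86.397 kW
Heat supplied = 86.397 kJ/s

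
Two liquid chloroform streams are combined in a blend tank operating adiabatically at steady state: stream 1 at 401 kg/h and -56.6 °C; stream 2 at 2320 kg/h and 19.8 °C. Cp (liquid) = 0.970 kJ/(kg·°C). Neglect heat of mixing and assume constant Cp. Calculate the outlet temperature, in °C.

T_out = 8.54 °C

Adiabatic, steady state ⇒ Σ ṁᵢCp,ᵢ(T_out − Tᵢ) = 0
T_out = Σ ṁᵢCp,ᵢTᵢ / Σ ṁᵢCp,ᵢ
      = 22542 / 2639.4 = 8.5408 °C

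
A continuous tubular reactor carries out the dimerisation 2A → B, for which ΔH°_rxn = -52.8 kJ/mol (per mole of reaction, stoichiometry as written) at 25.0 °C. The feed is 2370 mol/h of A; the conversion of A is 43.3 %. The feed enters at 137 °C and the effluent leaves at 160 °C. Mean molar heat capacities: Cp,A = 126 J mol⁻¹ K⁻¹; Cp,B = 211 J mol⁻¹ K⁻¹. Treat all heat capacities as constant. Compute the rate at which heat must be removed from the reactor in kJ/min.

Q_out = 384 kJ/min

Extent of reaction ξ = 0.433 × 2370 / 2 = 513.11 mol/h
Reaction term: ξ·ΔH°_rxn = 513.11 × -52.8 = -27092 kJ/h
Sensible, feed 137→25 °C: -33445 kJ/h
Outlet flows (mol/h): A 1343.8, B 513.11
Sensible, products 25→160 °C: 37474 kJ/h
Q = ΔH = -23064 kJ/h = -6.4066 kW
Heat removed = 384.4 kJ/min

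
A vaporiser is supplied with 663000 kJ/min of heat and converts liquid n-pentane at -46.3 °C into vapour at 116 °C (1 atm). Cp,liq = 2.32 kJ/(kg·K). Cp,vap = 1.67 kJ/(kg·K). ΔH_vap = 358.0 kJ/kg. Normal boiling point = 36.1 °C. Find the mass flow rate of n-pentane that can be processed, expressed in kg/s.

ṁ = 16.2 kg/s

Δh = 2.32×(36.1−-46.3) + 358.0 + 1.67×(116−36.1) = 682.6 kJ/kg
Q = 663000 kJ/min = 11050 kJ/s = 11050 kJ/s
ṁ = Q/Δh = 11050 / 682.6 = 16.188 kg/s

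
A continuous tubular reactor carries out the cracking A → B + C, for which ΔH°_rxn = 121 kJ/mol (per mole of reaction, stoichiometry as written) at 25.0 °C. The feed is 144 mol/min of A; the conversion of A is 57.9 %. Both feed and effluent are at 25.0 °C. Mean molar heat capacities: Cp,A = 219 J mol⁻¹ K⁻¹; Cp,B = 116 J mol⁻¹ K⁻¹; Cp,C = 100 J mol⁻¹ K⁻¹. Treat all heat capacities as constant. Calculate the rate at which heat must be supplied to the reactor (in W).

Extent of reaction ξ = 0.579 × 144 = 83.376 mol/min
Reaction term: ξ·ΔH°_rxn = 83.376 × 121 = 10088 kJ/min
Q = ΔH = 10088 kJ/min = 168.14 kW
Heat supplied = 168140 W

Q_in = 168000 W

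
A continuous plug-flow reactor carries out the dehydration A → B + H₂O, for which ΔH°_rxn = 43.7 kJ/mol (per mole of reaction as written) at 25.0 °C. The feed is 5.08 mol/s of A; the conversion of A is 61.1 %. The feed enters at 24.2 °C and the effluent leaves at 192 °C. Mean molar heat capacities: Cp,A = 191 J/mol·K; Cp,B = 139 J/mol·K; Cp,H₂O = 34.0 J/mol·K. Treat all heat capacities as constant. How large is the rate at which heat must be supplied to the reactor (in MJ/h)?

Extent of reaction ξ = 0.611 × 5.08 = 3.1039 mol/s
Reaction term: ξ·ΔH°_rxn = 3.1039 × 43.7 = 135.64 kJ/s
Sensible, feed 24.2→25 °C: 0.77622 kJ/s
Outlet flows (mol/s): A 1.9761, B 3.1039, H₂O 3.1039
Sensible, products 25→192 °C: 152.71 kJ/s
Q = ΔH = 289.12 kJ/s = 289.12 kW
Heat supplied = 1040.8 MJ/h

Q_in = 1040 MJ/h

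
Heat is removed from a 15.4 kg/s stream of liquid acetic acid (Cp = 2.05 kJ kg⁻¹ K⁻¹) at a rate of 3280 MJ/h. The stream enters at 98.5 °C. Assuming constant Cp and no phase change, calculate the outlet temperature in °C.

T_out = 69.6 °C

Q = 3280 MJ/h = 911.11 kJ/s
ΔT = Q/(ṁ·Cp) = 911.11/(15.4×2.05) = 28.86 K
T_out = 98.5 − 28.86 = 69.64 °C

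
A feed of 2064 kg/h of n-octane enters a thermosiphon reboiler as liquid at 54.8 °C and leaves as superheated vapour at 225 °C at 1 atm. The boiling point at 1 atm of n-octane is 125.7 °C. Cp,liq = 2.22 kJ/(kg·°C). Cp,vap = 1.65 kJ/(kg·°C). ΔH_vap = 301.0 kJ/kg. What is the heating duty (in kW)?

Q = 357 kW

liquid 54.8→125.7 °C: 157.4 kJ/kg
vaporisation at 125.7 °C: 301 kJ/kg
vapour 125.7→225 °C: 163.84 kJ/kg
Δh = 157.4 + 301 + 163.84 = 622.24 kJ/kg
Q = ṁ·Δh = 2064 kg/h × 622.24 kJ/kg = 1.2843e+06 kJ/h
|Q| = 356.75 kW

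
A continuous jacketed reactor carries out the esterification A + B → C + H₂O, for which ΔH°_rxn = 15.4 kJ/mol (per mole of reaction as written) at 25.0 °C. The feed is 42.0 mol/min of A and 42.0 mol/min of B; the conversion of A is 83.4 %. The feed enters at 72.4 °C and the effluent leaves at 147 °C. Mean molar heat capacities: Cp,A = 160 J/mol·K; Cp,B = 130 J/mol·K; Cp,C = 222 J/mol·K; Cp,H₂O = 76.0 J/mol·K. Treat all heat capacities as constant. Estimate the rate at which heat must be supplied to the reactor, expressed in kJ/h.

Extent of reaction ξ = 0.834 × 42.0 = 35.028 mol/min
Reaction term: ξ·ΔH°_rxn = 35.028 × 15.4 = 539.43 kJ/min
Sensible, feed 72.4→25 °C: -577.33 kJ/min
Outlet flows (mol/min): A 6.972, B 6.972, C 35.028, H₂O 35.028
Sensible, products 25→147 °C: 1520.1 kJ/min
Q = ΔH = 1482.2 kJ/min = 24.704 kW
Heat supplied = 88935 kJ/h

Q_in = 88900 kJ/h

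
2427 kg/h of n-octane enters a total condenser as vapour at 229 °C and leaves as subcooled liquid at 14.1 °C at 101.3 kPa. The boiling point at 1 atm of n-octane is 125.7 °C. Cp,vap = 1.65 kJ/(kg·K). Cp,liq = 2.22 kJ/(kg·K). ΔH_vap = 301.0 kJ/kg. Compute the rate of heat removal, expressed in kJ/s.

Q_c = 485 kJ/s

vapour 229→125.7 °C: -170.44 kJ/kg
condensation at 125.7 °C: -301 kJ/kg
liquid 125.7→14.1 °C: -247.75 kJ/kg
Δh = -170.44 + -301 + -247.75 = -719.2 kJ/kg
Q = ṁ·Δh = 2427 kg/h × -719.2 kJ/kg = -1.7455e+06 kJ/h
|Q| = 484.86 kW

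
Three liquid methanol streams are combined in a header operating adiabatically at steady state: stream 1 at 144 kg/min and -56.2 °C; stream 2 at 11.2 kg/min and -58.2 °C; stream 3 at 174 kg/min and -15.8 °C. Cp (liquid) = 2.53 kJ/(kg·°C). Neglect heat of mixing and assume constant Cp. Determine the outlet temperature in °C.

No heat crosses the boundary, so H_out = H_in.
Σ ṁᵢCp,ᵢTᵢ = 144×2.53×-56.2 + 11.2×2.53×-58.2 + 174×2.53×-15.8 = -29079
Σ ṁᵢCp,ᵢ = 144×2.53 + 11.2×2.53 + 174×2.53 = 832.88
T_out = -29079 / 832.88 = -34.914 °C

T_out = -34.9 °C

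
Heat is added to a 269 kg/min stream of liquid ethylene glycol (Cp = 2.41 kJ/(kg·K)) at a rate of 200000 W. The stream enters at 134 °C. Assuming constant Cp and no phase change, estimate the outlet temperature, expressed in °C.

Q = 200000 W = 12000 kJ/min
ΔT = Q/(ṁ·Cp) = 12000/(269×2.41) = 18.51 K
T_out = 134 + 18.51 = 152.51 °C

T_out = 153 °C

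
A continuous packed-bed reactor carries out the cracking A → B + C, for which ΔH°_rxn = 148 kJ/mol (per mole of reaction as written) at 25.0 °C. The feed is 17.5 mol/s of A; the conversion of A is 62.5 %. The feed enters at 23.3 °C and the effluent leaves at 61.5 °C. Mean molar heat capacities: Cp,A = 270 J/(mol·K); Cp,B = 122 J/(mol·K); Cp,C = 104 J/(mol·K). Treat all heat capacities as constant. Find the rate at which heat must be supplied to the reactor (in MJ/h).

Q_in = 6410 MJ/h

Extent of reaction ξ = 0.625 × 17.5 = 10.938 mol/s
Reaction term: ξ·ΔH°_rxn = 10.938 × 148 = 1618.8 kJ/s
Sensible, feed 23.3→25 °C: 8.0325 kJ/s
Outlet flows (mol/s): A 6.5625, B 10.938, C 10.938
Sensible, products 25→61.5 °C: 154.9 kJ/s
Q = ΔH = 1781.7 kJ/s = 1781.7 kW
Heat supplied = 6414 MJ/h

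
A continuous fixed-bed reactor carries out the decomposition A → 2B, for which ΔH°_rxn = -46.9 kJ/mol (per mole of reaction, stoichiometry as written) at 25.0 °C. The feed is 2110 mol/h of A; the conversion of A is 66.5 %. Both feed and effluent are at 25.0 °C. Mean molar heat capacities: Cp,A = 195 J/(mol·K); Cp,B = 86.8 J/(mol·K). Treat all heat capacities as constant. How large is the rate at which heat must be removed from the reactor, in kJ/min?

Extent of reaction ξ = 0.665 × 2110 = 1403.2 mol/h
Reaction term: ξ·ΔH°_rxn = 1403.2 × -46.9 = -65808 kJ/h
Q = ΔH = -65808 kJ/h = -18.28 kW
Heat removed = 1096.8 kJ/min

Q_out = 1100 kJ/min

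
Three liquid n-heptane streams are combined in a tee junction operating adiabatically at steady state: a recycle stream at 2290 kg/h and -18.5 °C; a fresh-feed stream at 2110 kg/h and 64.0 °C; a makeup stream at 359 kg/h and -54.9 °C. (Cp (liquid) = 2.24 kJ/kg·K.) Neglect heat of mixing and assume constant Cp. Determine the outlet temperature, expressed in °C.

Energy balance with Q = 0: Σ ṁᵢCp,ᵢ(T_out − Tᵢ) = 0
T_out = Σ ṁᵢCp,ᵢTᵢ / Σ ṁᵢCp,ᵢ
      = 163440 / 10660 = 15.332 °C

T_out = 15.3 °C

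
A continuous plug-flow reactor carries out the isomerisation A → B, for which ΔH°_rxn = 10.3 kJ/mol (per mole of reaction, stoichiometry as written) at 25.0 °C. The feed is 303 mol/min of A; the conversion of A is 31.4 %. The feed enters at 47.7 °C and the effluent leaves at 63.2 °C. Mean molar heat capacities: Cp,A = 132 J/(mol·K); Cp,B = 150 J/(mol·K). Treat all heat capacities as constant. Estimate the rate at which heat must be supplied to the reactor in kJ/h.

Extent of reaction ξ = 0.314 × 303 = 95.142 mol/min
Reaction term: ξ·ΔH°_rxn = 95.142 × 10.3 = 979.96 kJ/min
Sensible, feed 47.7→25 °C: -907.91 kJ/min
Outlet flows (mol/min): A 207.86, B 95.142
Sensible, products 25→63.2 °C: 1593.3 kJ/min
Q = ΔH = 1665.3 kJ/min = 27.755 kW
Heat supplied = 99919 kJ/h

Q_in = 99900 kJ/h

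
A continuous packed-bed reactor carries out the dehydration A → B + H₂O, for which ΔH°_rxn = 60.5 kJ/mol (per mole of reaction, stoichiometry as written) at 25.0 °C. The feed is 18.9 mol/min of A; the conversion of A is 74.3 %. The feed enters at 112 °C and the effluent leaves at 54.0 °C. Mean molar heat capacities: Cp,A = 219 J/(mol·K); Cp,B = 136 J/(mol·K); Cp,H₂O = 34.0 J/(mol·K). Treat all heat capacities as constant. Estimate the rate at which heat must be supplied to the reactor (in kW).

Extent of reaction ξ = 0.743 × 18.9 = 14.043 mol/min
Reaction term: ξ·ΔH°_rxn = 14.043 × 60.5 = 849.58 kJ/min
Sensible, feed 112→25 °C: -360.1 kJ/min
Outlet flows (mol/min): A 4.8573, B 14.043, H₂O 14.043
Sensible, products 25→54.0 °C: 100.08 kJ/min
Q = ΔH = 589.56 kJ/min = 9.826 kW
Heat supplied = 9.826 kW

Q_in = 9.83 kW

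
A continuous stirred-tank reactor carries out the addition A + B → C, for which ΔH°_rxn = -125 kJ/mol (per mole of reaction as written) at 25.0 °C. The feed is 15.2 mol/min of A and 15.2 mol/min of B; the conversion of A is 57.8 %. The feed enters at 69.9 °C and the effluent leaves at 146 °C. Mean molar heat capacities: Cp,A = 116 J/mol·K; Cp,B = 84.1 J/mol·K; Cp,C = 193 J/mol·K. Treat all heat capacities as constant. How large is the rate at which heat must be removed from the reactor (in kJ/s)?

Extent of reaction ξ = 0.578 × 15.2 = 8.7856 mol/min
Reaction term: ξ·ΔH°_rxn = 8.7856 × -125 = -1098.2 kJ/min
Sensible, feed 69.9→25 °C: -136.56 kJ/min
Outlet flows (mol/min): A 6.4144, B 6.4144, C 8.7856
Sensible, products 25→146 °C: 360.48 kJ/min
Q = ΔH = -874.29 kJ/min = -14.571 kW
Heat removed = 14.571 kJ/s

Q_out = 14.6 kJ/s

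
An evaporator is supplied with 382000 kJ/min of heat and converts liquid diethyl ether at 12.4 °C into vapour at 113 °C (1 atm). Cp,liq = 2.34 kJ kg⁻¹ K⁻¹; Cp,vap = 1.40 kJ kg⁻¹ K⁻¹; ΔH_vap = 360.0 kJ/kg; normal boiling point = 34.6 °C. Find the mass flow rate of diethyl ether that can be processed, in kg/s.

Δh = 2.34×(34.6−12.4) + 360.0 + 1.40×(113−34.6) = 521.71 kJ/kg
Q = 382000 kJ/min = 6366.7 kJ/s = 6366.7 kJ/s
ṁ = Q/Δh = 6366.7 / 521.71 = 12.204 kg/s

ṁ = 12.2 kg/s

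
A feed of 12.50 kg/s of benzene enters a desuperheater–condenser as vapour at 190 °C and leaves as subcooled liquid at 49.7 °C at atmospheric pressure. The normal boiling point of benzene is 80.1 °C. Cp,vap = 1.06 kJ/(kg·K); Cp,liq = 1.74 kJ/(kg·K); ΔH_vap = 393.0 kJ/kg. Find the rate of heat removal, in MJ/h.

vapour 190→80.1 °C: -116.49 kJ/kg
condensation at 80.1 °C: -393 kJ/kg
liquid 80.1→49.7 °C: -52.896 kJ/kg
Δh = -116.49 + -393 + -52.896 = -562.39 kJ/kg
Q = ṁ·Δh = 12.50 kg/s × -562.39 kJ/kg = -7029.9 kJ/s
|Q| = 7029.9 kW = 25308 MJ/h

Q_c = 25300 MJ/h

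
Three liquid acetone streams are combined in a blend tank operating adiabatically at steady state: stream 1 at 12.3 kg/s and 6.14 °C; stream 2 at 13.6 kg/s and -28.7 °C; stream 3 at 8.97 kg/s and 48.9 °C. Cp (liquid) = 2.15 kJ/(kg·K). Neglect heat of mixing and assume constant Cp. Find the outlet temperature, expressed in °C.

T_out = 3.55 °C

No heat crosses the boundary, so H_out = H_in.
Σ ṁᵢCp,ᵢTᵢ = 12.3×2.15×6.14 + 13.6×2.15×-28.7 + 8.97×2.15×48.9 = 266.25
Σ ṁᵢCp,ᵢ = 12.3×2.15 + 13.6×2.15 + 8.97×2.15 = 74.971
T_out = 266.25 / 74.971 = 3.5513 °C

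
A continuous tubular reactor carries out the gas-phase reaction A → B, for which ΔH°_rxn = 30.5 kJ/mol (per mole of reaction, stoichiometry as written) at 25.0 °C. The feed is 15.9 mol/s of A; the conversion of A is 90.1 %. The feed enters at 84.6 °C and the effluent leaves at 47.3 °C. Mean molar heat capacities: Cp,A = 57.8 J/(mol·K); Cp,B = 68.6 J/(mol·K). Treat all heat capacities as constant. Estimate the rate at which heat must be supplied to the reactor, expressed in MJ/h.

Q_in = 1460 MJ/h

Extent of reaction ξ = 0.901 × 15.9 = 14.326 mol/s
Reaction term: ξ·ΔH°_rxn = 14.326 × 30.5 = 436.94 kJ/s
Sensible, feed 84.6→25 °C: -54.774 kJ/s
Outlet flows (mol/s): A 1.5741, B 14.326
Sensible, products 25→47.3 °C: 23.944 kJ/s
Q = ΔH = 406.11 kJ/s = 406.11 kW
Heat supplied = 1462 MJ/h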